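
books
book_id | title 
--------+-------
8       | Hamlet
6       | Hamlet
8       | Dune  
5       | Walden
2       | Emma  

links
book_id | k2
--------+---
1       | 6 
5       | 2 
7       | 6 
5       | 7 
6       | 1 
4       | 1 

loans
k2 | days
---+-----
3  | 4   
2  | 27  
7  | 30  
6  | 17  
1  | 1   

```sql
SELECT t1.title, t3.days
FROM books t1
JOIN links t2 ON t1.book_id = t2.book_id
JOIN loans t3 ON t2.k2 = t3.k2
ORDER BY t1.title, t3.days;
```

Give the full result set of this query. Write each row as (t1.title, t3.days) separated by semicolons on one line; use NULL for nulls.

(Hamlet, 1); (Walden, 27); (Walden, 30)

Step 1 — t1 INNER JOIN t2 on book_id → 3 row(s).
Then INNER JOIN `loans t3` on k2: keep only rows whose t2.k2 appears in t3.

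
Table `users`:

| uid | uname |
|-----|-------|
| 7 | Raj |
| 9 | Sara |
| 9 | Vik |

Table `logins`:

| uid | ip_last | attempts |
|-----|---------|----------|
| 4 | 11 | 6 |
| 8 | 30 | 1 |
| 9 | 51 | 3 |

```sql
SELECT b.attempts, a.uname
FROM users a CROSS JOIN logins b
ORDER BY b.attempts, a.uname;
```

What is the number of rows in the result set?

9

CROSS JOIN pairs every row of `users` with every row of `logins`: 3 × 3 = 9 rows.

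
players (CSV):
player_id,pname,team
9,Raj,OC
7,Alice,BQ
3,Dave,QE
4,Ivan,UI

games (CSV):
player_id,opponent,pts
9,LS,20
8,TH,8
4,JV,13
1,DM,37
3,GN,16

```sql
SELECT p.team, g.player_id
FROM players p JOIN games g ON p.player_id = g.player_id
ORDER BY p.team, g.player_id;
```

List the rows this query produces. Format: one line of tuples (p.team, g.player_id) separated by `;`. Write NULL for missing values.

(OC, 9); (QE, 3); (UI, 4)

INNER JOIN keeps only pairs where the ON condition holds.
Matching on p.player_id = g.player_id.
- player_id=9: 1 matching g row(s), so 1 row(s) emitted.
- player_id=7: no matching g row, dropped.
- player_id=3: 1 matching g row(s), so 1 row(s) emitted.
- player_id=4: 1 matching g row(s), so 1 row(s) emitted.
After projecting and ordering:
p.team | g.player_id
OC | 9
QE | 3
UI | 4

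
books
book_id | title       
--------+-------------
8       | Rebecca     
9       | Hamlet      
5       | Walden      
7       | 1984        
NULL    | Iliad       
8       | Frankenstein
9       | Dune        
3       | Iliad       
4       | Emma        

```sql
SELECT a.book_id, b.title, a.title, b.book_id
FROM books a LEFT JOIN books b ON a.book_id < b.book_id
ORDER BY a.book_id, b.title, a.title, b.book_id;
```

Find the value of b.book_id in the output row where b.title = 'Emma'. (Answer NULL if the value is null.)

4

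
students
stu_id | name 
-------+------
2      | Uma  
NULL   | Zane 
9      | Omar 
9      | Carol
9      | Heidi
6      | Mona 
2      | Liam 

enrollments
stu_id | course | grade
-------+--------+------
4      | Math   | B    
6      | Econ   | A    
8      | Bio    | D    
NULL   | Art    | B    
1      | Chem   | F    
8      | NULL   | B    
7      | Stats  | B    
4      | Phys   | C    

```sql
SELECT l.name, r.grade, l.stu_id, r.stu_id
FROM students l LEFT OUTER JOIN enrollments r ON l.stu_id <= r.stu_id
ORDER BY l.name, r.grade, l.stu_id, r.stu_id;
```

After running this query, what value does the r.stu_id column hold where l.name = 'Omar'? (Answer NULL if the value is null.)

NULL

LEFT JOIN keeps every row from `students`; unmatched rows get NULL for `enrollments`'s columns.
Matching on l.stu_id <= r.stu_id. A NULL in a compared column never satisfies the condition.
Matched pairs: 16; unmatched l rows kept: 4.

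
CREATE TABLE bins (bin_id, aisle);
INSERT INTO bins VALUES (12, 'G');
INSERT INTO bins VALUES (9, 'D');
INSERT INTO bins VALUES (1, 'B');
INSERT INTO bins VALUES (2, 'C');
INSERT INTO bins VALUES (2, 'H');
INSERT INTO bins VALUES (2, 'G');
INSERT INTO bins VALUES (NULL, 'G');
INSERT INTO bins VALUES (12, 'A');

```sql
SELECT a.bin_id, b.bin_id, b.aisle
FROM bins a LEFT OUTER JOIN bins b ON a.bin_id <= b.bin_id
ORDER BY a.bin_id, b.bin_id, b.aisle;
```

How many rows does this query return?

33

LEFT JOIN keeps every row from `bins a`; unmatched rows get NULL for `bins b`'s columns.
Matching on a.bin_id <= b.bin_id. A NULL in a compared column never satisfies the condition.
Matched pairs: 32; unmatched a rows kept: 1.
Total: 32 matched + 1 padded = 33 rows.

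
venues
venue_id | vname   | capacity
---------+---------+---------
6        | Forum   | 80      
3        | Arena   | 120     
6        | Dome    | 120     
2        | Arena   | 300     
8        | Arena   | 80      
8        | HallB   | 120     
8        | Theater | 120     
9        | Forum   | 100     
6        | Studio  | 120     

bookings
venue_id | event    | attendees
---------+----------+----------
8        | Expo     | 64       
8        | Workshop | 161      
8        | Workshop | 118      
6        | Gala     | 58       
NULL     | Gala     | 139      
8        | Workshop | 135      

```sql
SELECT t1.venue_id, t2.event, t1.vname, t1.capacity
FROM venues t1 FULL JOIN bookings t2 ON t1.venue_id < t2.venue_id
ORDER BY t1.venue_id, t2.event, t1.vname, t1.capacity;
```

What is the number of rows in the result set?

27

FULL OUTER JOIN keeps every row from both sides; unmatched rows get NULL for the other side's columns.
Matching on t1.venue_id < t2.venue_id. A NULL in a compared column never satisfies the condition.
- t1[0] venue_id=6 → 4 match(es) in t2 → 4 row(s).
- t1[1] venue_id=3 → 5 match(es) in t2 → 5 row(s).
- t1[2] venue_id=6 → 4 match(es) in t2 → 4 row(s).
- t1[3] venue_id=2 → 5 match(es) in t2 → 5 row(s).
- t1[4] venue_id=8 → no match; kept with NULLs on the t2 side.
- t1[5] venue_id=8 → no match; kept with NULLs on the t2 side.
- t1[6] venue_id=8 → no match; kept with NULLs on the t2 side.
- t1[7] venue_id=9 → no match; kept with NULLs on the t2 side.
- t1[8] venue_id=6 → 4 match(es) in t2 → 4 row(s).
- plus 1 unmatched t2 row(s), each kept with NULL t1 columns.
Total: 22 matched + 5 padded = 27 rows.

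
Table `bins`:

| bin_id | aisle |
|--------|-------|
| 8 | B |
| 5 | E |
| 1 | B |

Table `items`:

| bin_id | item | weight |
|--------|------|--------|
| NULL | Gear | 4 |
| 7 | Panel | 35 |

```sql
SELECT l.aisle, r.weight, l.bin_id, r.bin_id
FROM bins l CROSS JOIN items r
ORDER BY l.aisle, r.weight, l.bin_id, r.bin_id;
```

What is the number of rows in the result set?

CROSS JOIN pairs every row of `bins` with every row of `items`: 3 × 2 = 6 rows.

6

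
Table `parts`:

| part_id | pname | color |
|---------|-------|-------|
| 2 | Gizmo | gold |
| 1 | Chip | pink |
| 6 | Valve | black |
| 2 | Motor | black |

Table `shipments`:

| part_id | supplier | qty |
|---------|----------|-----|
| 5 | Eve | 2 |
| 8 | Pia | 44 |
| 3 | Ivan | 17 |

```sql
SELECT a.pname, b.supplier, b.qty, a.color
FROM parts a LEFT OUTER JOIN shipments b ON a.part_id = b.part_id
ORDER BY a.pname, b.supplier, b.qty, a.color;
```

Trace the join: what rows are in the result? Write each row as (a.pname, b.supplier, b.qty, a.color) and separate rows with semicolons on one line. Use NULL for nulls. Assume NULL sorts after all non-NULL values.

(Chip, NULL, NULL, pink); (Gizmo, NULL, NULL, gold); (Motor, NULL, NULL, black); (Valve, NULL, NULL, black)

LEFT JOIN keeps every row from `parts`; unmatched rows get NULL for `shipments`'s columns.
Matching on a.part_id = b.part_id.
Matched pairs: 0; unmatched a rows kept: 4.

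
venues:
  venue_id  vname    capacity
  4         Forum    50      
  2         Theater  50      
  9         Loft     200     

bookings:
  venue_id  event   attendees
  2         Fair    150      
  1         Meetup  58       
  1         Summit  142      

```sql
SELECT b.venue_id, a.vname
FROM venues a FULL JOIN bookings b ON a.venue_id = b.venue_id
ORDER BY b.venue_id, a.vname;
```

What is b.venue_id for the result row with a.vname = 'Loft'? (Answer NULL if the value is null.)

NULL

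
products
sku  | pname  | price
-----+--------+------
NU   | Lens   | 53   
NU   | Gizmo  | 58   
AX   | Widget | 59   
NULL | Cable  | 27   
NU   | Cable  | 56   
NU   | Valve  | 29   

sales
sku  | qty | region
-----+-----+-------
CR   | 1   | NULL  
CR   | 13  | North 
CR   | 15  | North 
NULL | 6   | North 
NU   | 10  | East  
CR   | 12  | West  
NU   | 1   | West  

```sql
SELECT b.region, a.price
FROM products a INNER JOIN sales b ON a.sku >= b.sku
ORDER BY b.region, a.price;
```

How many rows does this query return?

24

INNER JOIN keeps only pairs where the ON condition holds.
Matching on a.sku >= b.sku. A NULL in a compared column never satisfies the condition.
Matched pairs: 24.
Total: 24 rows.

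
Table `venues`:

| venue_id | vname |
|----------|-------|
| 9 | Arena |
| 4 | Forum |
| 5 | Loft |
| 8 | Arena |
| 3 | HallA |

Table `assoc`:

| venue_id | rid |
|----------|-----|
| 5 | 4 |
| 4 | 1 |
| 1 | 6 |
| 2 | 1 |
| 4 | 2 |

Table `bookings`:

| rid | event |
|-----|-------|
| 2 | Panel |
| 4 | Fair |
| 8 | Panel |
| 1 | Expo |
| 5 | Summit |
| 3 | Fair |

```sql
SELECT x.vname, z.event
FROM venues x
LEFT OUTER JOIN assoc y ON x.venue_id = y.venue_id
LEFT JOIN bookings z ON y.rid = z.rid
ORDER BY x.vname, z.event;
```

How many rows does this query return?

6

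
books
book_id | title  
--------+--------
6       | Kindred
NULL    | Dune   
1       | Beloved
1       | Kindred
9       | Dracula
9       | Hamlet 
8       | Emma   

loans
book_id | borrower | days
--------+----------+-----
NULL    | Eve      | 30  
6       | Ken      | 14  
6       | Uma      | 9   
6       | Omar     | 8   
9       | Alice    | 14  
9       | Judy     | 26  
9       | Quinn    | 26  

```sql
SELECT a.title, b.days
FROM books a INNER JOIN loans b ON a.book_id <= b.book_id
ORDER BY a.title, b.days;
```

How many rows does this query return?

INNER JOIN keeps only pairs where the ON condition holds.
Matching on a.book_id <= b.book_id. A NULL in a compared column never satisfies the condition.
- book_id=6: 6 matching b row(s), so 6 row(s) emitted.
- book_id=NULL: no matching b row, dropped.
- book_id=1: 6 matching b row(s), so 6 row(s) emitted.
- book_id=1: 6 matching b row(s), so 6 row(s) emitted.
- book_id=9: 3 matching b row(s), so 3 row(s) emitted.
- book_id=9: 3 matching b row(s), so 3 row(s) emitted.
- book_id=8: 3 matching b row(s), so 3 row(s) emitted.
Total: 27 rows.

27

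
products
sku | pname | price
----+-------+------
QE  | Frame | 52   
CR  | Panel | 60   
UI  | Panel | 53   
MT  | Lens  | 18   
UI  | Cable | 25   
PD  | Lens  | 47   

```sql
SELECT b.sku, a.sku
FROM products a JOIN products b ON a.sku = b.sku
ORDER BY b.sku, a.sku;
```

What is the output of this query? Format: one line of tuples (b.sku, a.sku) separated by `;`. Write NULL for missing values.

INNER JOIN keeps only pairs where the ON condition holds.
Matching on a.sku = b.sku.
- a[0] sku=QE → 1 match(es) in b → 1 row(s).
- a[1] sku=CR → 1 match(es) in b → 1 row(s).
- a[2] sku=UI → 2 match(es) in b → 2 row(s).
- a[3] sku=MT → 1 match(es) in b → 1 row(s).
- a[4] sku=UI → 2 match(es) in b → 2 row(s).
- a[5] sku=PD → 1 match(es) in b → 1 row(s).
After projecting and ordering:
b.sku | a.sku
CR | CR
MT | MT
PD | PD
QE | QE
UI | UI
UI | UI
UI | UI
UI | UI

(CR, CR); (MT, MT); (PD, PD); (QE, QE); (UI, UI); (UI, UI); (UI, UI); (UI, UI)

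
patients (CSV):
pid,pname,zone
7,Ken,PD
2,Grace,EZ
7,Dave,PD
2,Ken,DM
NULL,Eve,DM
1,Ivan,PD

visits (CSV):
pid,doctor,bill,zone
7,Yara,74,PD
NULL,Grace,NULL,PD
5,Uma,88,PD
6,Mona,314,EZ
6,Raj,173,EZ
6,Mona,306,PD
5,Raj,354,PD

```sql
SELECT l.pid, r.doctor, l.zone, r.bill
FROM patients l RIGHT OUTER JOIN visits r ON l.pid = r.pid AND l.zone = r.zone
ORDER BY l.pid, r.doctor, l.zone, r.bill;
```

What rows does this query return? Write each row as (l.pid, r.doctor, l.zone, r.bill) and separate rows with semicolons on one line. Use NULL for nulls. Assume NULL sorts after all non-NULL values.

(7, Yara, PD, 74); (7, Yara, PD, 74); (NULL, Grace, NULL, NULL); (NULL, Mona, NULL, 306); (NULL, Mona, NULL, 314); (NULL, Raj, NULL, 173); (NULL, Raj, NULL, 354); (NULL, Uma, NULL, 88)

RIGHT JOIN keeps every row from `visits`; unmatched rows get NULL for `patients`'s columns.
Matching on l.pid = r.pid AND l.zone = r.zone. A NULL in a compared column never satisfies the condition.
- l (pid=7, zone=PD) pairs with 1 row(s) of r.
- l (pid=2, zone=EZ) has no partner in r.
- l (pid=7, zone=PD) pairs with 1 row(s) of r.
- l (pid=2, zone=DM) has no partner in r.
- l (pid=NULL, zone=DM) has no partner in r.
- l (pid=1, zone=PD) has no partner in r.
- 6 row(s) from r found no l partner → padded with NULL.
After projecting and ordering:
l.pid | r.doctor | l.zone | r.bill
7 | Yara | PD | 74
7 | Yara | PD | 74
NULL | Grace | NULL | NULL
NULL | Mona | NULL | 306
NULL | Mona | NULL | 314
NULL | Raj | NULL | 173
NULL | Raj | NULL | 354
NULL | Uma | NULL | 88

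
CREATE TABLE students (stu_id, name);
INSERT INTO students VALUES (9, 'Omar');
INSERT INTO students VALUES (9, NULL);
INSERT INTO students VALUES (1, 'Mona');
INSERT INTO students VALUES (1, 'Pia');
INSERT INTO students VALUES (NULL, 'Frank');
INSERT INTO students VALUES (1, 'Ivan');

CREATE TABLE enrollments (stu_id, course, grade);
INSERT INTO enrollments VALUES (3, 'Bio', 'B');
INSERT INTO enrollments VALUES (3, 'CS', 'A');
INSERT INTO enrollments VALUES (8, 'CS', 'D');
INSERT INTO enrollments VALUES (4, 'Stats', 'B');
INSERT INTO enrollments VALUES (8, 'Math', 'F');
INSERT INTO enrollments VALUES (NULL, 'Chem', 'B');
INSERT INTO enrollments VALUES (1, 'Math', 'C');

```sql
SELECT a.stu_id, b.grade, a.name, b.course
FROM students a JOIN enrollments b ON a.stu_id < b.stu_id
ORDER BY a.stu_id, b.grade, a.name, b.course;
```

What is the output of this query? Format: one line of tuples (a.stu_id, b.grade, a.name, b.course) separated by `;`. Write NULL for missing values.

(1, A, Ivan, CS); (1, A, Mona, CS); (1, A, Pia, CS); (1, B, Ivan, Bio); (1, B, Ivan, Stats); (1, B, Mona, Bio); (1, B, Mona, Stats); (1, B, Pia, Bio); (1, B, Pia, Stats); (1, D, Ivan, CS); (1, D, Mona, CS); (1, D, Pia, CS); (1, F, Ivan, Math); (1, F, Mona, Math); (1, F, Pia, Math)

INNER JOIN keeps only pairs where the ON condition holds.
Matching on a.stu_id < b.stu_id. A NULL in a compared column never satisfies the condition.
- a row (stu_id=9): no match → dropped.
- a row (stu_id=9): no match → dropped.
- a row (stu_id=1): matches 5 b row(s) → 5 output row(s).
- a row (stu_id=1): matches 5 b row(s) → 5 output row(s).
- a row (stu_id=NULL): no match → dropped.
- a row (stu_id=1): matches 5 b row(s) → 5 output row(s).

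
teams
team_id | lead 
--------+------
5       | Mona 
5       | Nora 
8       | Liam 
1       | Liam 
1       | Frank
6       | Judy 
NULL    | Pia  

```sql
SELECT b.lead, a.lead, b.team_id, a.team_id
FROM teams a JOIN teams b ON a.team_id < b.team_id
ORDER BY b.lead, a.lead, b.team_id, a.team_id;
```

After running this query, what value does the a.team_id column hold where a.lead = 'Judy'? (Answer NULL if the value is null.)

6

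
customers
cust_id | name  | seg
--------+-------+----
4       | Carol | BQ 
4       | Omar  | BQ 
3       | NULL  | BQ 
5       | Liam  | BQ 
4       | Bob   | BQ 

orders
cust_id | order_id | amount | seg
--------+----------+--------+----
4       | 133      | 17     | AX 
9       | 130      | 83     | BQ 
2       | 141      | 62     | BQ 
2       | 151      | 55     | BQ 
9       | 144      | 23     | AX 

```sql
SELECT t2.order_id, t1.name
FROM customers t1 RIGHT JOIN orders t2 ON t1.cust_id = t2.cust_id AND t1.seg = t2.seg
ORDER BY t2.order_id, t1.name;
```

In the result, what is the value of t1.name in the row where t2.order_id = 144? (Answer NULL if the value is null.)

RIGHT JOIN keeps every row from `orders`; unmatched rows get NULL for `customers`'s columns.
Matching on t1.cust_id = t2.cust_id AND t1.seg = t2.seg.
Matched pairs: 0; unmatched t2 rows kept: 5.

NULL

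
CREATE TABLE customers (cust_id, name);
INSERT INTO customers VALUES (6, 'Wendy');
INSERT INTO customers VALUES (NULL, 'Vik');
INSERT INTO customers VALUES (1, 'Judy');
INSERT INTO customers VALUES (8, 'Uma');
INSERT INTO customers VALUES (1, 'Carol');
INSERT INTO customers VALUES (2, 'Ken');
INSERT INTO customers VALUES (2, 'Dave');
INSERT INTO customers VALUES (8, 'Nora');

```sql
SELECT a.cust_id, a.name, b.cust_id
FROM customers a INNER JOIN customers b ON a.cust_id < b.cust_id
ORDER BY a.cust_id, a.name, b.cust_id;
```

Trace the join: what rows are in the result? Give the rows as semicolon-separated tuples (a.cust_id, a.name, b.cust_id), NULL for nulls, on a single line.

INNER JOIN keeps only pairs where the ON condition holds.
Matching on a.cust_id < b.cust_id. A NULL in a compared column never satisfies the condition.
- a (cust_id=6) pairs with 2 row(s) of b.
- a (cust_id=NULL) has no partner → excluded.
- a (cust_id=1) pairs with 5 row(s) of b.
- a (cust_id=8) has no partner → excluded.
- a (cust_id=1) pairs with 5 row(s) of b.
- a (cust_id=2) pairs with 3 row(s) of b.
- a (cust_id=2) pairs with 3 row(s) of b.
- a (cust_id=8) has no partner → excluded.

(1, Carol, 2); (1, Carol, 2); (1, Carol, 6); (1, Carol, 8); (1, Carol, 8); (1, Judy, 2); (1, Judy, 2); (1, Judy, 6); (1, Judy, 8); (1, Judy, 8); (2, Dave, 6); (2, Dave, 8); (2, Dave, 8); (2, Ken, 6); (2, Ken, 8); (2, Ken, 8); (6, Wendy, 8); (6, Wendy, 8)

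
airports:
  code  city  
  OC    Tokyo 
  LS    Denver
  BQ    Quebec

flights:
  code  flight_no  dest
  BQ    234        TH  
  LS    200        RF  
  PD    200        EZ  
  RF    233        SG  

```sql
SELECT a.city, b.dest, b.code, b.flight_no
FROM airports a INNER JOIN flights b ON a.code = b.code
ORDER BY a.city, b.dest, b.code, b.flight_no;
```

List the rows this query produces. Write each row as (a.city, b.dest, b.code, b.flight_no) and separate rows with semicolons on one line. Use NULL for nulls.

(Denver, RF, LS, 200); (Quebec, TH, BQ, 234)

INNER JOIN keeps only pairs where the ON condition holds.
Matching on a.code = b.code.
- a (code=OC) has no partner → excluded.
- a (code=LS) pairs with 1 row(s) of b.
- a (code=BQ) pairs with 1 row(s) of b.
After projecting and ordering:
a.city | b.dest | b.code | b.flight_no
Denver | RF | LS | 200
Quebec | TH | BQ | 234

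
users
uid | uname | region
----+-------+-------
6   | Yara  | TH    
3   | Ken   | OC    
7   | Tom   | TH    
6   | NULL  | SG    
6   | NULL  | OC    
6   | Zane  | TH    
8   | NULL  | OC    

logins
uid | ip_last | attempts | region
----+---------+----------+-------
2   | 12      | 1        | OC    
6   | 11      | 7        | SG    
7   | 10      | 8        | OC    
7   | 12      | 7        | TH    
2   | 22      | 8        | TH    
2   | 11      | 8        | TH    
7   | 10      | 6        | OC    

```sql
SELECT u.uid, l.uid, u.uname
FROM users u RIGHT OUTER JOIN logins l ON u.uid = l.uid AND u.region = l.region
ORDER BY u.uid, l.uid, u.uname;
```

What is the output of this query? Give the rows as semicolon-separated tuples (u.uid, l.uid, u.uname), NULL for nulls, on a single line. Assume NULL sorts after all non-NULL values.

(6, 6, NULL); (7, 7, Tom); (NULL, 2, NULL); (NULL, 2, NULL); (NULL, 2, NULL); (NULL, 7, NULL); (NULL, 7, NULL)

RIGHT JOIN keeps every row from `logins`; unmatched rows get NULL for `users`'s columns.
Matching on u.uid = l.uid AND u.region = l.region.
- uid=6, region=TH: no matching l row.
- uid=3, region=OC: no matching l row.
- uid=7, region=TH: 1 matching l row(s), so 1 row(s) emitted.
- uid=6, region=SG: 1 matching l row(s), so 1 row(s) emitted.
- uid=6, region=OC: no matching l row.
- uid=6, region=TH: no matching l row.
- uid=8, region=OC: no matching l row.
- 5 l row(s) had no u match → kept, u columns NULL.
After projecting and ordering:
u.uid | l.uid | u.uname
6 | 6 | NULL
7 | 7 | Tom
NULL | 2 | NULL
NULL | 2 | NULL
NULL | 2 | NULL
NULL | 7 | NULL
NULL | 7 | NULL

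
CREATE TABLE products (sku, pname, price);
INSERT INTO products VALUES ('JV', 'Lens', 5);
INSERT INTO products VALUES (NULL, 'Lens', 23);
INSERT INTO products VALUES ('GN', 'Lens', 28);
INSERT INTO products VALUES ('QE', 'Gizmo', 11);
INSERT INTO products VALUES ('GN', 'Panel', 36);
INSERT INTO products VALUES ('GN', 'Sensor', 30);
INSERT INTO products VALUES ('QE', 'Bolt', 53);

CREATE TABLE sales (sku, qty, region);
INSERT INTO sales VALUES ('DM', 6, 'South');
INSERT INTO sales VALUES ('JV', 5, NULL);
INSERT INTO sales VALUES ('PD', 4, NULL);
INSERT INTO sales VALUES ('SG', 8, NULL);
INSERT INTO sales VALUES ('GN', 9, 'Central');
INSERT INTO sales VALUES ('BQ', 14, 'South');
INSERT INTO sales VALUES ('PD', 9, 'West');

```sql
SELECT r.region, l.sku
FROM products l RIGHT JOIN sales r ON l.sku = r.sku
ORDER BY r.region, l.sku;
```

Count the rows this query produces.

RIGHT JOIN keeps every row from `sales`; unmatched rows get NULL for `products`'s columns.
Matching on l.sku = r.sku. A NULL in a compared column never satisfies the condition.
Matched pairs: 4; unmatched r rows kept: 5.
Total: 4 matched + 5 padded = 9 rows.

9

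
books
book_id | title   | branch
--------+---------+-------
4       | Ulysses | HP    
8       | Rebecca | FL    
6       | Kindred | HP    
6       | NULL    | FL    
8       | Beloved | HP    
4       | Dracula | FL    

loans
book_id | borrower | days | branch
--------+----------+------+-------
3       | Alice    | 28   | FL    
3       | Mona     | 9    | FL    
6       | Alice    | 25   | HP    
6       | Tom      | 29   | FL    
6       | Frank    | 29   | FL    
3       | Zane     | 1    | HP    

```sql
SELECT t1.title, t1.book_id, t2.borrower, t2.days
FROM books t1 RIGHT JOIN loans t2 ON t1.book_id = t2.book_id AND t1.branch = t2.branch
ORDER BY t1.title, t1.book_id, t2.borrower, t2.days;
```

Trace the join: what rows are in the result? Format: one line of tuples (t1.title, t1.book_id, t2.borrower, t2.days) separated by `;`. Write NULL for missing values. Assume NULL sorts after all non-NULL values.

RIGHT JOIN keeps every row from `loans`; unmatched rows get NULL for `books`'s columns.
Matching on t1.book_id = t2.book_id AND t1.branch = t2.branch.
- book_id=4, branch=HP: no matching t2 row.
- book_id=8, branch=FL: no matching t2 row.
- book_id=6, branch=HP: 1 matching t2 row(s), so 1 row(s) emitted.
- book_id=6, branch=FL: 2 matching t2 row(s), so 2 row(s) emitted.
- book_id=8, branch=HP: no matching t2 row.
- book_id=4, branch=FL: no matching t2 row.
- 3 t2 row(s) had no t1 match → kept, t1 columns NULL.
After projecting and ordering:
t1.title | t1.book_id | t2.borrower | t2.days
Kindred | 6 | Alice | 25
NULL | 6 | Frank | 29
NULL | 6 | Tom | 29
NULL | NULL | Alice | 28
NULL | NULL | Mona | 9
NULL | NULL | Zane | 1

(Kindred, 6, Alice, 25); (NULL, 6, Frank, 29); (NULL, 6, Tom, 29); (NULL, NULL, Alice, 28); (NULL, NULL, Mona, 9); (NULL, NULL, Zane, 1)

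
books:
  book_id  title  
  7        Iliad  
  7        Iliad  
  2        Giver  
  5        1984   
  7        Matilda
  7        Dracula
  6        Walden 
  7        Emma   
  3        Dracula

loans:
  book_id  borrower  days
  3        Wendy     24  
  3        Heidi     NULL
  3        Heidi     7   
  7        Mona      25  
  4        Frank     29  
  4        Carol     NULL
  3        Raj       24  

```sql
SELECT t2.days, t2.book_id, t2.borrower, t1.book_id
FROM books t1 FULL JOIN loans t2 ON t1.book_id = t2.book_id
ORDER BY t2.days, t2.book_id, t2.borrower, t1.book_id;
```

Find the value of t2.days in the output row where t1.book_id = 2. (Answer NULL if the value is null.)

FULL OUTER JOIN keeps every row from both sides; unmatched rows get NULL for the other side's columns.
Matching on t1.book_id = t2.book_id.
- t1[0] book_id=7 → 1 match(es) in t2 → 1 row(s).
- t1[1] book_id=7 → 1 match(es) in t2 → 1 row(s).
- t1[2] book_id=2 → no match; kept with NULLs on the t2 side.
- t1[3] book_id=5 → no match; kept with NULLs on the t2 side.
- t1[4] book_id=7 → 1 match(es) in t2 → 1 row(s).
- t1[5] book_id=7 → 1 match(es) in t2 → 1 row(s).
- t1[6] book_id=6 → no match; kept with NULLs on the t2 side.
- t1[7] book_id=7 → 1 match(es) in t2 → 1 row(s).
- t1[8] book_id=3 → 4 match(es) in t2 → 4 row(s).
- 2 t2 row(s) had no t1 match → kept, t1 columns NULL.

NULL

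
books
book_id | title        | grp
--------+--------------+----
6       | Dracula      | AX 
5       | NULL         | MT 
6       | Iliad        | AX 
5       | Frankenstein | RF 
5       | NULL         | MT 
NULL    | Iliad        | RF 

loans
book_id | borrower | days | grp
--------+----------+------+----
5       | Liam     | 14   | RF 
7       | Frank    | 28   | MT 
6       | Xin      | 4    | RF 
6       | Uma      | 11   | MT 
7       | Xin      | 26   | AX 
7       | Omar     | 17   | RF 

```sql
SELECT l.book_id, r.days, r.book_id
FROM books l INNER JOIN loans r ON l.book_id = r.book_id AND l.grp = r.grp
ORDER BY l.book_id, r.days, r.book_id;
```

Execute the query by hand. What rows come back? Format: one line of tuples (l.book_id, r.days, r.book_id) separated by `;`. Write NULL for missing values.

(5, 14, 5)

INNER JOIN keeps only pairs where the ON condition holds.
Matching on l.book_id = r.book_id AND l.grp = r.grp. A NULL in a compared column never satisfies the condition.
- l (book_id=6, grp=AX) has no partner → excluded.
- l (book_id=5, grp=MT) has no partner → excluded.
- l (book_id=6, grp=AX) has no partner → excluded.
- l (book_id=5, grp=RF) pairs with 1 row(s) of r.
- l (book_id=5, grp=MT) has no partner → excluded.
- l (book_id=NULL, grp=RF) has no partner → excluded.
After projecting and ordering:
l.book_id | r.days | r.book_id
5 | 14 | 5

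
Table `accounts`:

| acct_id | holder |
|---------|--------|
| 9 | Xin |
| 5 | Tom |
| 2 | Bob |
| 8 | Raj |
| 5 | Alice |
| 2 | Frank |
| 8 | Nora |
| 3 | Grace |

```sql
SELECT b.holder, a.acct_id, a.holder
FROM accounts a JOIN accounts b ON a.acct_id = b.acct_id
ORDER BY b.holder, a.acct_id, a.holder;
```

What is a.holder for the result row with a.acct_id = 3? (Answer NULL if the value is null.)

Grace

INNER JOIN keeps only pairs where the ON condition holds.
Matching on a.acct_id = b.acct_id.
- a (acct_id=9) pairs with 1 row(s) of b.
- a (acct_id=5) pairs with 2 row(s) of b.
- a (acct_id=2) pairs with 2 row(s) of b.
- a (acct_id=8) pairs with 2 row(s) of b.
- a (acct_id=5) pairs with 2 row(s) of b.
- a (acct_id=2) pairs with 2 row(s) of b.
- a (acct_id=8) pairs with 2 row(s) of b.
- a (acct_id=3) pairs with 1 row(s) of b.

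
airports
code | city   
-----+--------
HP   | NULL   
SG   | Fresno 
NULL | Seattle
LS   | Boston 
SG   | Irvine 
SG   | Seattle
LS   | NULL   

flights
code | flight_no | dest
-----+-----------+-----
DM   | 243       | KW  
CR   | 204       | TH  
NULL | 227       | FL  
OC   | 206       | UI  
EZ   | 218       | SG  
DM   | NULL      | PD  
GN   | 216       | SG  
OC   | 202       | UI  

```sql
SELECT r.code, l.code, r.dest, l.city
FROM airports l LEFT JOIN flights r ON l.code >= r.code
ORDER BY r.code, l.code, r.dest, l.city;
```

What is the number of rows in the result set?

37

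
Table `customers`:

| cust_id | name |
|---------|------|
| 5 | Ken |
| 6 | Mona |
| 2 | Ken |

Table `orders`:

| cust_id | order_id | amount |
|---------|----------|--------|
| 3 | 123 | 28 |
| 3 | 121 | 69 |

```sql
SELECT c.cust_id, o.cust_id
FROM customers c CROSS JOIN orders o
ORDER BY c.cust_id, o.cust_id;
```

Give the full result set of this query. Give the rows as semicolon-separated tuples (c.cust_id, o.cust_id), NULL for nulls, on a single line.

(2, 3); (2, 3); (5, 3); (5, 3); (6, 3); (6, 3)

CROSS JOIN pairs every row of `customers` with every row of `orders`: 3 × 2 = 6 rows.
After projecting and ordering:
c.cust_id | o.cust_id
2 | 3
2 | 3
5 | 3
5 | 3
6 | 3
6 | 3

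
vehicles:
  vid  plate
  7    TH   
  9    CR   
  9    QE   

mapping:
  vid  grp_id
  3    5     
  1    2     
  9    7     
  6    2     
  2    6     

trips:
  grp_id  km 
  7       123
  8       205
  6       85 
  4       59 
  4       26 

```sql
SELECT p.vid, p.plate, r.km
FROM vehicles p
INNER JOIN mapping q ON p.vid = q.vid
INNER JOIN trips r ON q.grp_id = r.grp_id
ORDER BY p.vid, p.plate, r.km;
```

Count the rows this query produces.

2

Joins associate left-to-right: vehicles INNER JOIN mapping on vid gives 2 intermediate row(s).
Then INNER JOIN `trips r` on grp_id: keep only rows whose q.grp_id appears in r.
Result: 2 row(s).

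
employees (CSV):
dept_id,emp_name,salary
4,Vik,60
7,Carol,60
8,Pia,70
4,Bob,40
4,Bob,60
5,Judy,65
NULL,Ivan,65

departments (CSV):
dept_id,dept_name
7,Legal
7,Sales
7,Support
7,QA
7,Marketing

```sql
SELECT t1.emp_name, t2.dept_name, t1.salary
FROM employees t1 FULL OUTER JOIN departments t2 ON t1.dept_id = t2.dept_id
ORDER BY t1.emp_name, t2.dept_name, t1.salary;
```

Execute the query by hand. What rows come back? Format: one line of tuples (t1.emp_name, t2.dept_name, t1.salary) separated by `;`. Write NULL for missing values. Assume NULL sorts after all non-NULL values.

(Bob, NULL, 40); (Bob, NULL, 60); (Carol, Legal, 60); (Carol, Marketing, 60); (Carol, QA, 60); (Carol, Sales, 60); (Carol, Support, 60); (Ivan, NULL, 65); (Judy, NULL, 65); (Pia, NULL, 70); (Vik, NULL, 60)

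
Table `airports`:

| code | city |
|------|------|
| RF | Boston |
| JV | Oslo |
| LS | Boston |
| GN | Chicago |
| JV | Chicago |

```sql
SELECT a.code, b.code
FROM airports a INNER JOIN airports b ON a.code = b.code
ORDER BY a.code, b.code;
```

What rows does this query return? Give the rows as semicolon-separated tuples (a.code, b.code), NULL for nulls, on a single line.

(GN, GN); (JV, JV); (JV, JV); (JV, JV); (JV, JV); (LS, LS); (RF, RF)

INNER JOIN keeps only pairs where the ON condition holds.
Matching on a.code = b.code.
- a (code=RF) pairs with 1 row(s) of b.
- a (code=JV) pairs with 2 row(s) of b.
- a (code=LS) pairs with 1 row(s) of b.
- a (code=GN) pairs with 1 row(s) of b.
- a (code=JV) pairs with 2 row(s) of b.
After projecting and ordering:
a.code | b.code
GN | GN
JV | JV
JV | JV
JV | JV
JV | JV
LS | LS
RF | RF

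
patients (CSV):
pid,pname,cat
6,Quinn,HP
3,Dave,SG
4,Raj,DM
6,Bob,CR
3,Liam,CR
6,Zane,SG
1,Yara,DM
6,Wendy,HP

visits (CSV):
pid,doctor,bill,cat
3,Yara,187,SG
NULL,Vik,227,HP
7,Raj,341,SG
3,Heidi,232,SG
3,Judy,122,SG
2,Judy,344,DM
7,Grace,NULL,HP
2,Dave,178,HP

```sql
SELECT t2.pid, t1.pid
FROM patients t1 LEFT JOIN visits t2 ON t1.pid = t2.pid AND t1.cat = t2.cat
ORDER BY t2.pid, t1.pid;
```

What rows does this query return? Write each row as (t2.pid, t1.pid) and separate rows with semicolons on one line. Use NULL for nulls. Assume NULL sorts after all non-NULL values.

(3, 3); (3, 3); (3, 3); (NULL, 1); (NULL, 3); (NULL, 4); (NULL, 6); (NULL, 6); (NULL, 6); (NULL, 6)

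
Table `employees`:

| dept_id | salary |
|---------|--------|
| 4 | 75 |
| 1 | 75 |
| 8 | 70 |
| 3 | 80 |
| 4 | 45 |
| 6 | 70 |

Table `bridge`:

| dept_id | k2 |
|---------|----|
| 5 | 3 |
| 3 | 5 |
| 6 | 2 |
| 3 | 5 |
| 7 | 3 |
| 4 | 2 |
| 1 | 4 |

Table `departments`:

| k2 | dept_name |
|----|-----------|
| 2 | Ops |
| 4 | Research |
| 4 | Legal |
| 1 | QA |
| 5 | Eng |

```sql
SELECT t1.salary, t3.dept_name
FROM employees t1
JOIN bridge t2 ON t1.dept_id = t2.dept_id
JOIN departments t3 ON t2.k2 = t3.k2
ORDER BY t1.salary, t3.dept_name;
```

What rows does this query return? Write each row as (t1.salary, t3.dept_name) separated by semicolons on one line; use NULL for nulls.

Evaluate left to right. First `employees t1 INNER JOIN bridge t2` on dept_id: 6 row(s).
Then INNER JOIN `departments t3` on k2: keep only rows whose t2.k2 appears in t3.

(45, Ops); (70, Ops); (75, Legal); (75, Ops); (75, Research); (80, Eng); (80, Eng)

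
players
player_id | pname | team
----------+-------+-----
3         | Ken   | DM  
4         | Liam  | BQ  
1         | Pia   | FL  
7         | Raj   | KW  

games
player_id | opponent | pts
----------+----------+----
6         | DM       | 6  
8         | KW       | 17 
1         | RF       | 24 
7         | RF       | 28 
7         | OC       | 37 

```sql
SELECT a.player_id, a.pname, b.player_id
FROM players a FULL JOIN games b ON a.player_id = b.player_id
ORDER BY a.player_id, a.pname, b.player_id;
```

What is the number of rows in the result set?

FULL OUTER JOIN keeps every row from both sides; unmatched rows get NULL for the other side's columns.
Matching on a.player_id = b.player_id.
Matched pairs: 3; unmatched a rows kept: 2; unmatched b rows kept: 2.
Total: 3 matched + 4 padded = 7 rows.

7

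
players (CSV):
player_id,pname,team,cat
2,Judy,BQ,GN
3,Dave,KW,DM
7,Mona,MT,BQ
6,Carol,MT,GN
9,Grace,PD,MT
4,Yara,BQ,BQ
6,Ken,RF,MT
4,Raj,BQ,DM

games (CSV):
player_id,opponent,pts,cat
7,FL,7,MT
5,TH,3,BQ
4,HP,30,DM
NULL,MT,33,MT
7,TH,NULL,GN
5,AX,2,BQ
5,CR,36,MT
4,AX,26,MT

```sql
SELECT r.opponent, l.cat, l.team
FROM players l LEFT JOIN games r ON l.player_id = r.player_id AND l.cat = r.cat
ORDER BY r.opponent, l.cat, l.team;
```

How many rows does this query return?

8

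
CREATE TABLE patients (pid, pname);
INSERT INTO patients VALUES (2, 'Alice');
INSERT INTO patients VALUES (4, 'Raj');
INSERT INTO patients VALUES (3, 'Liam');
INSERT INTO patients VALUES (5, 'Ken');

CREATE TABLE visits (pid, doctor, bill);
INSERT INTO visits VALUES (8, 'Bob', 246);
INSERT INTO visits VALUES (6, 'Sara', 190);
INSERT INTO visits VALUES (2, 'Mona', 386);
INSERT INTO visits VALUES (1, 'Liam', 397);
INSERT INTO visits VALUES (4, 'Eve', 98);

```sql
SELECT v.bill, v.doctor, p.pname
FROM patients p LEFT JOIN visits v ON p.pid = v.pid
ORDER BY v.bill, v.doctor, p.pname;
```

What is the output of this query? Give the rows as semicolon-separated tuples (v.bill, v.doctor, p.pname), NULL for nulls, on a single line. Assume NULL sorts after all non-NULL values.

LEFT JOIN keeps every row from `patients`; unmatched rows get NULL for `visits`'s columns.
Matching on p.pid = v.pid.
Matched pairs: 2; unmatched p rows kept: 2.

(98, Eve, Raj); (386, Mona, Alice); (NULL, NULL, Ken); (NULL, NULL, Liam)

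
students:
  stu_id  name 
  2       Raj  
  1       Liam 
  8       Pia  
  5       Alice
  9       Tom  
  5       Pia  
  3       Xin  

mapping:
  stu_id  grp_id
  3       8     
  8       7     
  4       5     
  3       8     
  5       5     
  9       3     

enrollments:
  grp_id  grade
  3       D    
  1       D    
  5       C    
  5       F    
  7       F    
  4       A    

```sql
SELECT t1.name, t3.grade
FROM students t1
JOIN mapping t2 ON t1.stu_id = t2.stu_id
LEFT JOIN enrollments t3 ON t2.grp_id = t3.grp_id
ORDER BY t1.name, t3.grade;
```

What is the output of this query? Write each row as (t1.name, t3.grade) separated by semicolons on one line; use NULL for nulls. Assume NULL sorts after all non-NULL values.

(Alice, C); (Alice, F); (Pia, C); (Pia, F); (Pia, F); (Tom, D); (Xin, NULL); (Xin, NULL)

Joins associate left-to-right: students INNER JOIN mapping on stu_id gives 6 intermediate row(s).
Then LEFT JOIN `enrollments t3` on grp_id: each of those 6 rows is kept; rows whose t2.grp_id has no match in t3 get NULL for t3's columns.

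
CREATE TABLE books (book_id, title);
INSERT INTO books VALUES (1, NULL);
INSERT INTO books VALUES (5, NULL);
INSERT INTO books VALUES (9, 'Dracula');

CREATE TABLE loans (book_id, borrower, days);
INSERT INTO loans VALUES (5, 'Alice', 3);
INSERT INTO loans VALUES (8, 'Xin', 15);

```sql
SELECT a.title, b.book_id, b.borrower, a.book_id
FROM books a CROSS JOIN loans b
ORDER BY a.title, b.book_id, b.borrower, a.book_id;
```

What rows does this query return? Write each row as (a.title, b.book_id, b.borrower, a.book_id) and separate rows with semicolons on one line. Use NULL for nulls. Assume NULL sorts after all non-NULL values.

(Dracula, 5, Alice, 9); (Dracula, 8, Xin, 9); (NULL, 5, Alice, 1); (NULL, 5, Alice, 5); (NULL, 8, Xin, 1); (NULL, 8, Xin, 5)

CROSS JOIN pairs every row of `books` with every row of `loans`: 3 × 2 = 6 rows.
After projecting and ordering:
a.title | b.book_id | b.borrower | a.book_id
Dracula | 5 | Alice | 9
Dracula | 8 | Xin | 9
NULL | 5 | Alice | 1
NULL | 5 | Alice | 5
NULL | 8 | Xin | 1
NULL | 8 | Xin | 5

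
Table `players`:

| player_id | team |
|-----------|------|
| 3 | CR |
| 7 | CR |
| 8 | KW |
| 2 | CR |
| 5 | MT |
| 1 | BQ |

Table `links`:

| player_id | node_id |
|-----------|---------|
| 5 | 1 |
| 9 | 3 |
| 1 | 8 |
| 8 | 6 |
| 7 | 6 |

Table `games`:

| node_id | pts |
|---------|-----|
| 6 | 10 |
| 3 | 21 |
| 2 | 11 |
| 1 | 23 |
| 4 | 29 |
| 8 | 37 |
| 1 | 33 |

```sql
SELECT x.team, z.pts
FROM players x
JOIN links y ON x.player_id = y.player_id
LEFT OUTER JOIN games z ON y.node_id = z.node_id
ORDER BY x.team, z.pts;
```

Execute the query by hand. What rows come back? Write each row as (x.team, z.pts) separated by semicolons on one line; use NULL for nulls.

Joins associate left-to-right: players INNER JOIN links on player_id gives 4 intermediate row(s).
Then LEFT JOIN `games z` on node_id: each of those 4 rows is kept; rows whose y.node_id has no match in z get NULL for z's columns.

(BQ, 37); (CR, 10); (KW, 10); (MT, 23); (MT, 33)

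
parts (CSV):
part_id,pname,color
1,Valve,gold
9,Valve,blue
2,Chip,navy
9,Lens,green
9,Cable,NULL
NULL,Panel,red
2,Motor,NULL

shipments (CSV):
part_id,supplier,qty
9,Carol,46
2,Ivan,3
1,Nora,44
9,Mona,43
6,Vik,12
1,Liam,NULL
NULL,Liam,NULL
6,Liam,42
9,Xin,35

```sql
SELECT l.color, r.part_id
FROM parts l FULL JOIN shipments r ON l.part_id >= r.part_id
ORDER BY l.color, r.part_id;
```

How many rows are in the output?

34

FULL OUTER JOIN keeps every row from both sides; unmatched rows get NULL for the other side's columns.
Matching on l.part_id >= r.part_id. A NULL in a compared column never satisfies the condition.
- l[0] part_id=1 → 2 match(es) in r → 2 row(s).
- l[1] part_id=9 → 8 match(es) in r → 8 row(s).
- l[2] part_id=2 → 3 match(es) in r → 3 row(s).
- l[3] part_id=9 → 8 match(es) in r → 8 row(s).
- l[4] part_id=9 → 8 match(es) in r → 8 row(s).
- l[5] part_id=NULL → no match; kept with NULLs on the r side.
- l[6] part_id=2 → 3 match(es) in r → 3 row(s).
- 1 r row(s) had no l match → kept, l columns NULL.
Total: 32 matched + 2 padded = 34 rows.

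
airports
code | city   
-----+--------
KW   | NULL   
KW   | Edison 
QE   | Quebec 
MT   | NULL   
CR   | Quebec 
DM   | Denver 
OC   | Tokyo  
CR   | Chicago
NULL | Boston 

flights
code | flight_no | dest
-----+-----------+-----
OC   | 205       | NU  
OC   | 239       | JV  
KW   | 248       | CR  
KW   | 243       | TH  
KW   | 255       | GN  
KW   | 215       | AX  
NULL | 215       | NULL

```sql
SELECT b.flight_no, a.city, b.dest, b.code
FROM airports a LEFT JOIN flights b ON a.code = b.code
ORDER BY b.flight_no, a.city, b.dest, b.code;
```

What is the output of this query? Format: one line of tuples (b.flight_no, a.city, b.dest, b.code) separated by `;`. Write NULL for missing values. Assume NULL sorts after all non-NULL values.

(205, Tokyo, NU, OC); (215, Edison, AX, KW); (215, NULL, AX, KW); (239, Tokyo, JV, OC); (243, Edison, TH, KW); (243, NULL, TH, KW); (248, Edison, CR, KW); (248, NULL, CR, KW); (255, Edison, GN, KW); (255, NULL, GN, KW); (NULL, Boston, NULL, NULL); (NULL, Chicago, NULL, NULL); (NULL, Denver, NULL, NULL); (NULL, Quebec, NULL, NULL); (NULL, Quebec, NULL, NULL); (NULL, NULL, NULL, NULL)

LEFT JOIN keeps every row from `airports`; unmatched rows get NULL for `flights`'s columns.
Matching on a.code = b.code. A NULL in a compared column never satisfies the condition.
- a[0] code=KW → 4 match(es) in b → 4 row(s).
- a[1] code=KW → 4 match(es) in b → 4 row(s).
- a[2] code=QE → no match; kept with NULLs on the b side.
- a[3] code=MT → no match; kept with NULLs on the b side.
- a[4] code=CR → no match; kept with NULLs on the b side.
- a[5] code=DM → no match; kept with NULLs on the b side.
- a[6] code=OC → 2 match(es) in b → 2 row(s).
- a[7] code=CR → no match; kept with NULLs on the b side.
- a[8] code=NULL → no match; kept with NULLs on the b side.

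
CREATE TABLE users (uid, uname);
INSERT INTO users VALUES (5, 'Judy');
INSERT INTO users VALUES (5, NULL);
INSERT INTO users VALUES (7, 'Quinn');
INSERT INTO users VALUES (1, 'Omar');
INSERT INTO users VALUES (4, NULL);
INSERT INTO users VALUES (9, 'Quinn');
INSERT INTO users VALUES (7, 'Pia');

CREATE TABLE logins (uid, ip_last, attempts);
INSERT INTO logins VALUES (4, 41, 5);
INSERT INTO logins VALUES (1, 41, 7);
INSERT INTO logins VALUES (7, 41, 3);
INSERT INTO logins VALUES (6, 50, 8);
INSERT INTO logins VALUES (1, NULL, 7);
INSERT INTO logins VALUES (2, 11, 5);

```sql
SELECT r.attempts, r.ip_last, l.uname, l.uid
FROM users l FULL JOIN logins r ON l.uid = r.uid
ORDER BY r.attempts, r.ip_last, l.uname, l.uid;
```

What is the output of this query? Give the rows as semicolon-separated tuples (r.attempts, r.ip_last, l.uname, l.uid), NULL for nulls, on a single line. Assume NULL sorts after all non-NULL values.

(3, 41, Pia, 7); (3, 41, Quinn, 7); (5, 11, NULL, NULL); (5, 41, NULL, 4); (7, 41, Omar, 1); (7, NULL, Omar, 1); (8, 50, NULL, NULL); (NULL, NULL, Judy, 5); (NULL, NULL, Quinn, 9); (NULL, NULL, NULL, 5)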